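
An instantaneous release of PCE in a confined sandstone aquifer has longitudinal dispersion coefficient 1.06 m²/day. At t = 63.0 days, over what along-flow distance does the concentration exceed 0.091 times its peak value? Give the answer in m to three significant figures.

50.6 m

The plume is Gaussian with σ = √(2Dt) = √(2 × 1.06 × 63.0) = 11.56 m.
C/C_peak = exp(−Δx²/(2σ²)) = 0.091 ⇒ Δx = σ·√(−2 ln 0.091) = 11.56 × 2.189 = 25.30 m.
Width = 2Δx = 50.6 m.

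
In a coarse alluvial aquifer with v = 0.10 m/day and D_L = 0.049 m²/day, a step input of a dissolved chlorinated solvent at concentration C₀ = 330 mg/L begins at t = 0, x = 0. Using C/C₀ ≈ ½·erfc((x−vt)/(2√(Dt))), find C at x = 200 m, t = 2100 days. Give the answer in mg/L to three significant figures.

For a continuous step input, C/C₀ ≈ ½·erfc((x−vt)/(2√(Dt))).
vt = 0.10 × 2100 = 210 m and 2√(Dt) = 2√(0.049 × 2100) = 20.29 m.
Argument (x−vt)/(2√(Dt)) = (200 − 210)/20.29 = -0.4929; ½·erfc(-0.4929) = 0.7571.
C = 330 × 0.7571 = 250 mg/L.

250 mg/L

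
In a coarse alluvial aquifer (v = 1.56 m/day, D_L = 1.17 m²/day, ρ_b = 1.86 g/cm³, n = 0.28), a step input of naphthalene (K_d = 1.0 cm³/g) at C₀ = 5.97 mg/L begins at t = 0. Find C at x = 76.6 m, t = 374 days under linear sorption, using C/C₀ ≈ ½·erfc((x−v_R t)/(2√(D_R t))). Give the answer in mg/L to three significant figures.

2.93 mg/L

Retardation factor R = 1 + ρ_b·K_d/n = 1 + 1.86 × 1.0/0.28 = 7.643.
Sorption retards both mechanisms: v_R = v/R = 0.2041 m/day, D_R = D/R = 0.1531 m²/day.
v_R·t = 0.2041 × 374 = 76.3334 m; 2√(D_R t) = 15.13 m; argument = (76.6 − 76.3334)/15.13 = 0.01762.
C = C₀ × ½·erfc(0.01762) = 5.97 × 0.4901 = 2.93 mg/L.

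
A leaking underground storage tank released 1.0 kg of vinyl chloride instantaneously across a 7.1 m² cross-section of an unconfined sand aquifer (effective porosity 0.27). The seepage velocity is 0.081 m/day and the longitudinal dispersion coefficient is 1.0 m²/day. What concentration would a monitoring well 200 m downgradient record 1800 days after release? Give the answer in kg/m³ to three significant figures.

0.00231 kg/m³

For an instantaneous plane source, C(x,t) = M/(n_e·A·√(4πDt)) · exp(−(x−vt)²/(4Dt)), with n_e·A the pore (flow) area.
Plume center vt = 0.081 × 1800 = 145.8 m, so the well at 200 m is 54.2 m downgradient of the peak.
√(4πDt) = 150.4 m, giving peak height M/(n_e·A·√(4πDt)) = 1.0/(0.27 × 7.1 × 150.4) = 0.003468 kg/m³.
(x−vt)²/(4Dt) = (54.2)²/(4 × 1.0 × 1800) = 0.4080; exp(−0.4080) = 0.6650.
C = 0.003468 × 0.6650 = 0.00231 kg/m³.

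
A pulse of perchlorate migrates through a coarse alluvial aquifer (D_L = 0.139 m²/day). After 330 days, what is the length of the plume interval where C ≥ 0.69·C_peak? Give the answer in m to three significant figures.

The plume is Gaussian with σ = √(2Dt) = √(2 × 0.139 × 330) = 9.578 m.
C/C_peak = exp(−Δx²/(2σ²)) = 0.69 ⇒ Δx = σ·√(−2 ln 0.69) = 9.578 × 0.8615 = 8.251 m.
Width = 2Δx = 16.5 m.

16.5 m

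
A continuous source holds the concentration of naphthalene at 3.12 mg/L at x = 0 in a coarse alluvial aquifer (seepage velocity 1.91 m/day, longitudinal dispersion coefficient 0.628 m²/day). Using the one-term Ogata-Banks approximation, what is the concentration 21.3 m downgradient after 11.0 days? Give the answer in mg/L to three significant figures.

For a continuous step input, C/C₀ ≈ ½·erfc((x−vt)/(2√(Dt))).
vt = 1.91 × 11.0 = 21.01 m and 2√(Dt) = 2√(0.628 × 11.0) = 5.257 m.
Argument (x−vt)/(2√(Dt)) = (21.3 − 21.01)/5.257 = 0.05516; ½·erfc(0.05516) = 0.4689.
C = 3.12 × 0.4689 = 1.46 mg/L.

1.46 mg/L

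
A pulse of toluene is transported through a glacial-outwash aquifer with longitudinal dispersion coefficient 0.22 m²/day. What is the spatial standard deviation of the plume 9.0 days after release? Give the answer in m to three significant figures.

1.99 m

Dispersive spreading gives a Gaussian with σ² = 2Dt; advection only shifts the center.
σ = √(2 × 0.22 × 9.0) = 1.99 m.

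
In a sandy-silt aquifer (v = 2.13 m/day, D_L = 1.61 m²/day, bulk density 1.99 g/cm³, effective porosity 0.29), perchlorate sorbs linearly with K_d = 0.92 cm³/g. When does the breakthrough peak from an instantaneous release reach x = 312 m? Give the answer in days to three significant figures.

Retardation factor R = 1 + ρ_b·K_d/n = 1 + 1.99 × 0.92/0.29 = 7.313.
Sorption retards both mechanisms: v_R = v/R = 0.2913 m/day, D_R = D/R = 0.2202 m²/day.
Peak time from v_R²t² + 2D_R t − x² = 0: t = (√(D_R² + v_R²x²) − D_R)/v_R².
√(D_R² + v_R²x²) = √(0.2202² + 0.2913² × 312²) = 90.89; v_R² = 0.08486.
t = (90.89 − 0.2202)/0.08486 = 1070 days.

1070 days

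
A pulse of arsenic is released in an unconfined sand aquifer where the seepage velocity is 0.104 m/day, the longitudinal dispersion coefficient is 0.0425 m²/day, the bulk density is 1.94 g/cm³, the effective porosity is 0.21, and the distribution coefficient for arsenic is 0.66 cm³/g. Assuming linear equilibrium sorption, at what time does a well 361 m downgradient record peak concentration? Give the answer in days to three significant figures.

24600 days

Retardation factor R = 1 + ρ_b·K_d/n = 1 + 1.94 × 0.66/0.21 = 7.097.
Sorption retards both mechanisms: v_R = v/R = 0.01465 m/day, D_R = D/R = 0.005988 m²/day.
Peak time from v_R²t² + 2D_R t − x² = 0: t = (√(D_R² + v_R²x²) − D_R)/v_R².
√(D_R² + v_R²x²) = √(0.005988² + 0.01465² × 361²) = 5.289; v_R² = 0.0002146.
t = (5.289 − 0.005988)/0.0002146 = 24600 days.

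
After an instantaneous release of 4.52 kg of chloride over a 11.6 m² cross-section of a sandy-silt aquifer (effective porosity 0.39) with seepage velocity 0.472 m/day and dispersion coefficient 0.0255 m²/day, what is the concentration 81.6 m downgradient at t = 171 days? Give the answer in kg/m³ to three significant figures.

For an instantaneous plane source, C(x,t) = M/(n_e·A·√(4πDt)) · exp(−(x−vt)²/(4Dt)), with n_e·A the pore (flow) area.
Plume center vt = 0.472 × 171 = 80.712 m, so the well at 81.6 m is 0.888 m downgradient of the peak.
√(4πDt) = 7.402 m, giving peak height M/(n_e·A·√(4πDt)) = 4.52/(0.39 × 11.6 × 7.402) = 0.1350 kg/m³.
(x−vt)²/(4Dt) = (0.888)²/(4 × 0.0255 × 171) = 0.04521; exp(−0.04521) = 0.9558.
C = 0.1350 × 0.9558 = 0.129 kg/m³.

0.129 kg/m³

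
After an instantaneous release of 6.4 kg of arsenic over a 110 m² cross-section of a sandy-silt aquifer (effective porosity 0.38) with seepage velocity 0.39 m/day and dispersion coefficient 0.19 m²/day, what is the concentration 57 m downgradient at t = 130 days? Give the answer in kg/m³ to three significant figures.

For an instantaneous plane source, C(x,t) = M/(n_e·A·√(4πDt)) · exp(−(x−vt)²/(4Dt)), with n_e·A the pore (flow) area.
Plume center vt = 0.39 × 130 = 50.7 m, so the well at 57 m is 6.3 m downgradient of the peak.
√(4πDt) = 17.62 m, giving peak height M/(n_e·A·√(4πDt)) = 6.4/(0.38 × 110 × 17.62) = 0.008690 kg/m³.
(x−vt)²/(4Dt) = (6.3)²/(4 × 0.19 × 130) = 0.4017; exp(−0.4017) = 0.6692.
C = 0.008690 × 0.6692 = 0.00582 kg/m³.

0.00582 kg/m³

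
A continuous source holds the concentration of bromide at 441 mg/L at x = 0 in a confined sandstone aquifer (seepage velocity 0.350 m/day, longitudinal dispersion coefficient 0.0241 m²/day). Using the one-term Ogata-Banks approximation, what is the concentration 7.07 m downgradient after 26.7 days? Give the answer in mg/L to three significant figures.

431 mg/L

For a continuous step input, C/C₀ ≈ ½·erfc((x−vt)/(2√(Dt))).
vt = 0.350 × 26.7 = 9.345 m and 2√(Dt) = 2√(0.0241 × 26.7) = 1.604 m.
Argument (x−vt)/(2√(Dt)) = (7.07 − 9.345)/1.604 = -1.418; ½·erfc(-1.418) = 0.9775.
C = 441 × 0.9775 = 431 mg/L.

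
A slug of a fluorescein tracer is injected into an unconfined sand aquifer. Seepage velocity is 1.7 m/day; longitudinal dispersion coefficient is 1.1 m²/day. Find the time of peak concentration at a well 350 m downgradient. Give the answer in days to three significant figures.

206 days

For the 1D instantaneous-source solution, setting ∂C/∂t = 0 at fixed x gives v²t² + 2Dt − x² = 0, so t = (√(D² + v²x²) − D)/v².
√(D² + v²x²) = √(1.1² + 1.7² × 350²) = 595.0; v² = 2.89.
t = (595.0 − 1.1)/2.89 = 206 days (vs. the pure-advection estimate x/v = 206 d).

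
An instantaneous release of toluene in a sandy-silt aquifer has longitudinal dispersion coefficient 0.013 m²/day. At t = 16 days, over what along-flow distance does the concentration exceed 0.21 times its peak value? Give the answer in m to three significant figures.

2.28 m

The plume is Gaussian with σ = √(2Dt) = √(2 × 0.013 × 16) = 0.6450 m.
C/C_peak = exp(−Δx²/(2σ²)) = 0.21 ⇒ Δx = σ·√(−2 ln 0.21) = 0.6450 × 1.767 = 1.140 m.
Width = 2Δx = 2.28 m.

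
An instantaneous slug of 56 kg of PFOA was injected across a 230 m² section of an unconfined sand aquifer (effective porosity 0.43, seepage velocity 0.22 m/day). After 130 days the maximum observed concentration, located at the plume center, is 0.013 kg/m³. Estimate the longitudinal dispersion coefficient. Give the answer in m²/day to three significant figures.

At the plume center C_max = M/(n_e·A·√(4πDt)), so D = M²/(4πt·(n_e·A·C_max)²).
n_e·A·C_max = 0.43 × 230 × 0.013 = 1.286 kg/m.
D = 56²/(4π × 130 × 1.286²) = 1.16 m²/day.

1.16 m²/day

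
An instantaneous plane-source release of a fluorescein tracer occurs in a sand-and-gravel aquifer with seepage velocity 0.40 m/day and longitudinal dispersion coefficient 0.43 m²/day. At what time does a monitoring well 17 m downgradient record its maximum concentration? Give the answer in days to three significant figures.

39.9 days

For the 1D instantaneous-source solution, setting ∂C/∂t = 0 at fixed x gives v²t² + 2Dt − x² = 0, so t = (√(D² + v²x²) − D)/v².
√(D² + v²x²) = √(0.43² + 0.40² × 17²) = 6.814; v² = 0.16.
t = (6.814 − 0.43)/0.16 = 39.9 days (vs. the pure-advection estimate x/v = 42.5 d).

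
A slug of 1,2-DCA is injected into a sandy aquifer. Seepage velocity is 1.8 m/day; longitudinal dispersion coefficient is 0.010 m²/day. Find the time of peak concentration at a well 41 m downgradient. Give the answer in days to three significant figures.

22.8 days

For the 1D instantaneous-source solution, setting ∂C/∂t = 0 at fixed x gives v²t² + 2Dt − x² = 0, so t = (√(D² + v²x²) − D)/v².
√(D² + v²x²) = √(0.010² + 1.8² × 41²) = 73.80; v² = 3.24.
t = (73.80 − 0.010)/3.24 = 22.8 days (vs. the pure-advection estimate x/v = 22.8 d).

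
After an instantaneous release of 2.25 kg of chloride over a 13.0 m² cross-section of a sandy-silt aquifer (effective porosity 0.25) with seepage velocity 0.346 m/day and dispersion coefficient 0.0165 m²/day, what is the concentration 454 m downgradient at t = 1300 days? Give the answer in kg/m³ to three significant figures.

For an instantaneous plane source, C(x,t) = M/(n_e·A·√(4πDt)) · exp(−(x−vt)²/(4Dt)), with n_e·A the pore (flow) area.
Plume center vt = 0.346 × 1300 = 449.8 m, so the well at 454 m is 4.2 m downgradient of the peak.
√(4πDt) = 16.42 m, giving peak height M/(n_e·A·√(4πDt)) = 2.25/(0.25 × 13.0 × 16.42) = 0.04216 kg/m³.
(x−vt)²/(4Dt) = (4.2)²/(4 × 0.0165 × 1300) = 0.2056; exp(−0.2056) = 0.8142.
C = 0.04216 × 0.8142 = 0.0343 kg/m³.

0.0343 kg/m³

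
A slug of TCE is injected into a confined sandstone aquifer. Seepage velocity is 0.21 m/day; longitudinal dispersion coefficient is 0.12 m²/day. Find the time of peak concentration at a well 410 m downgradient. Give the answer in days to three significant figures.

1950 days

For the 1D instantaneous-source solution, setting ∂C/∂t = 0 at fixed x gives v²t² + 2Dt − x² = 0, so t = (√(D² + v²x²) − D)/v².
√(D² + v²x²) = √(0.12² + 0.21² × 410²) = 86.10; v² = 0.0441.
t = (86.10 − 0.12)/0.0441 = 1950 days (vs. the pure-advection estimate x/v = 1950 d).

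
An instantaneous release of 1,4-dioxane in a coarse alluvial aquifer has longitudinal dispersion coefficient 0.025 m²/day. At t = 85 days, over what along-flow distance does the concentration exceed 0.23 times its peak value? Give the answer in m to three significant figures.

The plume is Gaussian with σ = √(2Dt) = √(2 × 0.025 × 85) = 2.062 m.
C/C_peak = exp(−Δx²/(2σ²)) = 0.23 ⇒ Δx = σ·√(−2 ln 0.23) = 2.062 × 1.714 = 3.534 m.
Width = 2Δx = 7.07 m.

7.07 m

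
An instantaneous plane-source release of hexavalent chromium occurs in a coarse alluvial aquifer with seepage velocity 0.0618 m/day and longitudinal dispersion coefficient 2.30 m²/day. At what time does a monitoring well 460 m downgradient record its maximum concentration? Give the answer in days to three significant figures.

For the 1D instantaneous-source solution, setting ∂C/∂t = 0 at fixed x gives v²t² + 2Dt − x² = 0, so t = (√(D² + v²x²) − D)/v².
√(D² + v²x²) = √(2.30² + 0.0618² × 460²) = 28.52; v² = 0.00381924.
t = (28.52 − 2.30)/0.00381924 = 6870 days (vs. the pure-advection estimate x/v = 7440 d).

6870 days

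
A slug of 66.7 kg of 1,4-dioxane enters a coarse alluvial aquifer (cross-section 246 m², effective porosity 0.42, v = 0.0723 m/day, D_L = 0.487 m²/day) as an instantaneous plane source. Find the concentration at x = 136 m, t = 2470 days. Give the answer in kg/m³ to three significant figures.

For an instantaneous plane source, C(x,t) = M/(n_e·A·√(4πDt)) · exp(−(x−vt)²/(4Dt)), with n_e·A the pore (flow) area.
Plume center vt = 0.0723 × 2470 = 178.581 m, so the well at 136 m is 42.581 m upgradient of the peak.
√(4πDt) = 122.9 m, giving peak height M/(n_e·A·√(4πDt)) = 66.7/(0.42 × 246 × 122.9) = 0.005253 kg/m³.
(x−vt)²/(4Dt) = (-42.581)²/(4 × 0.487 × 2470) = 0.3768; exp(−0.3768) = 0.6861.
C = 0.005253 × 0.6861 = 0.00360 kg/m³.

0.00360 kg/m³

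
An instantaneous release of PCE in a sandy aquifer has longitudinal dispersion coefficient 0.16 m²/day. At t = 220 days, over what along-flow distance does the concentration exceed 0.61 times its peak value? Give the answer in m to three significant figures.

The plume is Gaussian with σ = √(2Dt) = √(2 × 0.16 × 220) = 8.390 m.
C/C_peak = exp(−Δx²/(2σ²)) = 0.61 ⇒ Δx = σ·√(−2 ln 0.61) = 8.390 × 0.9943 = 8.342 m.
Width = 2Δx = 16.7 m.

16.7 m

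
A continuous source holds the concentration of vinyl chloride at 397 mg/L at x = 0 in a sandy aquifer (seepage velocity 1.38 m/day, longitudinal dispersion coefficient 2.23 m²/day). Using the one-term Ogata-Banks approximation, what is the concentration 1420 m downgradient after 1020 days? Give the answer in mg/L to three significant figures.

For a continuous step input, C/C₀ ≈ ½·erfc((x−vt)/(2√(Dt))).
vt = 1.38 × 1020 = 1407.6 m and 2√(Dt) = 2√(2.23 × 1020) = 95.39 m.
Argument (x−vt)/(2√(Dt)) = (1420 − 1407.6)/95.39 = 0.1300; ½·erfc(0.1300) = 0.4271.
C = 397 × 0.4271 = 170 mg/L.

170 mg/L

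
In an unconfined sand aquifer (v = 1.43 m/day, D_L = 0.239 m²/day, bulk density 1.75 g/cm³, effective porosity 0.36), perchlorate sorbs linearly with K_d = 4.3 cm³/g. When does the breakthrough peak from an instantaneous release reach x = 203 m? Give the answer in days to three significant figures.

3110 days

Retardation factor R = 1 + ρ_b·K_d/n = 1 + 1.75 × 4.3/0.36 = 21.90.
Sorption retards both mechanisms: v_R = v/R = 0.06530 m/day, D_R = D/R = 0.01091 m²/day.
Peak time from v_R²t² + 2D_R t − x² = 0: t = (√(D_R² + v_R²x²) − D_R)/v_R².
√(D_R² + v_R²x²) = √(0.01091² + 0.06530² × 203²) = 13.26; v_R² = 0.004264.
t = (13.26 − 0.01091)/0.004264 = 3110 days.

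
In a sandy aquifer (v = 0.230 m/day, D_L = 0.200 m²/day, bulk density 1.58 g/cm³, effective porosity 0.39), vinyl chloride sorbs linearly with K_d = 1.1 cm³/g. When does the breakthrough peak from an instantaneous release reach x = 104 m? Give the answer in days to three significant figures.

Retardation factor R = 1 + ρ_b·K_d/n = 1 + 1.58 × 1.1/0.39 = 5.456.
Sorption retards both mechanisms: v_R = v/R = 0.04216 m/day, D_R = D/R = 0.03666 m²/day.
Peak time from v_R²t² + 2D_R t − x² = 0: t = (√(D_R² + v_R²x²) − D_R)/v_R².
√(D_R² + v_R²x²) = √(0.03666² + 0.04216² × 104²) = 4.385; v_R² = 0.001777.
t = (4.385 − 0.03666)/0.001777 = 2450 days.

2450 days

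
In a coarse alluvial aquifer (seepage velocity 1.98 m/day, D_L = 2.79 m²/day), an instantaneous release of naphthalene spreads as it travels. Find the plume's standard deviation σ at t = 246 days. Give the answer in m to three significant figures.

Dispersive spreading gives a Gaussian with σ² = 2Dt; advection only shifts the center.
σ = √(2 × 2.79 × 246) = 37.0 m.

37.0 m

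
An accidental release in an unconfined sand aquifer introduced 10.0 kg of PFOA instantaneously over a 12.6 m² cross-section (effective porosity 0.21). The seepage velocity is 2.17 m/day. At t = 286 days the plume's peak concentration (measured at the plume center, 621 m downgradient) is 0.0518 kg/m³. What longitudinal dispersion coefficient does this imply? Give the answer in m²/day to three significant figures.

At the plume center C_max = M/(n_e·A·√(4πDt)), so D = M²/(4πt·(n_e·A·C_max)²).
n_e·A·C_max = 0.21 × 12.6 × 0.0518 = 0.1371 kg/m.
D = 10.0²/(4π × 286 × 0.1371²) = 1.48 m²/day.

1.48 m²/day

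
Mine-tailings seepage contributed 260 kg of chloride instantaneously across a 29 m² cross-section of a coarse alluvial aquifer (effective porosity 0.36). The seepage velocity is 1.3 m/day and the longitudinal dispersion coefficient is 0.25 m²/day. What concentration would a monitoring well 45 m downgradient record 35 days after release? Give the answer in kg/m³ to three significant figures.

2.36 kg/m³

For an instantaneous plane source, C(x,t) = M/(n_e·A·√(4πDt)) · exp(−(x−vt)²/(4Dt)), with n_e·A the pore (flow) area.
Plume center vt = 1.3 × 35 = 45.5 m, so the well at 45 m is 0.5 m upgradient of the peak.
√(4πDt) = 10.49 m, giving peak height M/(n_e·A·√(4πDt)) = 260/(0.36 × 29 × 10.49) = 2.374 kg/m³.
(x−vt)²/(4Dt) = (-0.5)²/(4 × 0.25 × 35) = 0.007143; exp(−0.007143) = 0.9929.
C = 2.374 × 0.9929 = 2.36 kg/m³.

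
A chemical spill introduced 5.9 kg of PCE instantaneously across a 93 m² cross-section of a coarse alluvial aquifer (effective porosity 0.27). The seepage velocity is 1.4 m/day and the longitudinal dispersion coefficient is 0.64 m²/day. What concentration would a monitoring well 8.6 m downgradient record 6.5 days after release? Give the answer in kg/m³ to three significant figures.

0.0320 kg/m³

For an instantaneous plane source, C(x,t) = M/(n_e·A·√(4πDt)) · exp(−(x−vt)²/(4Dt)), with n_e·A the pore (flow) area.
Plume center vt = 1.4 × 6.5 = 9.1 m, so the well at 8.6 m is 0.5 m upgradient of the peak.
√(4πDt) = 7.230 m, giving peak height M/(n_e·A·√(4πDt)) = 5.9/(0.27 × 93 × 7.230) = 0.03250 kg/m³.
(x−vt)²/(4Dt) = (-0.5)²/(4 × 0.64 × 6.5) = 0.01502; exp(−0.01502) = 0.9851.
C = 0.03250 × 0.9851 = 0.0320 kg/m³.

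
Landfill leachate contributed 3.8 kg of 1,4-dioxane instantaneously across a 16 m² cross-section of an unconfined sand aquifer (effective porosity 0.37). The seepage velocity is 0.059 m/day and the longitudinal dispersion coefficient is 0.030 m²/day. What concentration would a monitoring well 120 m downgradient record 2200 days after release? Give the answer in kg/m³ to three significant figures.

For an instantaneous plane source, C(x,t) = M/(n_e·A·√(4πDt)) · exp(−(x−vt)²/(4Dt)), with n_e·A the pore (flow) area.
Plume center vt = 0.059 × 2200 = 129.8 m, so the well at 120 m is 9.8 m upgradient of the peak.
√(4πDt) = 28.80 m, giving peak height M/(n_e·A·√(4πDt)) = 3.8/(0.37 × 16 × 28.80) = 0.02229 kg/m³.
(x−vt)²/(4Dt) = (-9.8)²/(4 × 0.030 × 2200) = 0.3638; exp(−0.3638) = 0.6950.
C = 0.02229 × 0.6950 = 0.0155 kg/m³.

0.0155 kg/m³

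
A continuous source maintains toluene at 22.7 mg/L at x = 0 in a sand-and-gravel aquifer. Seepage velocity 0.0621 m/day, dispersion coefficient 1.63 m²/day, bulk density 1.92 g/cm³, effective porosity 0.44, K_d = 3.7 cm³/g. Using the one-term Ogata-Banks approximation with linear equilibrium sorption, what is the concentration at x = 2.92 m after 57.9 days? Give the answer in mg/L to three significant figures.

4.70 mg/L

Retardation factor R = 1 + ρ_b·K_d/n = 1 + 1.92 × 3.7/0.44 = 17.15.
Sorption retards both mechanisms: v_R = v/R = 0.003621 m/day, D_R = D/R = 0.09504 m²/day.
v_R·t = 0.003621 × 57.9 = 0.2096559 m; 2√(D_R t) = 4.692 m; argument = (2.92 − 0.2096559)/4.692 = 0.5777.
C = C₀ × ½·erfc(0.5777) = 22.7 × 0.2070 = 4.70 mg/L.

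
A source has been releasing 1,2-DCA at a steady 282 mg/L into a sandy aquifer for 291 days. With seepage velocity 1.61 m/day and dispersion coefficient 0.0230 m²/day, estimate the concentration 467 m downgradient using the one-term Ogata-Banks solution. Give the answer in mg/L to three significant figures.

186 mg/L

For a continuous step input, C/C₀ ≈ ½·erfc((x−vt)/(2√(Dt))).
vt = 1.61 × 291 = 468.51 m and 2√(Dt) = 2√(0.0230 × 291) = 5.174 m.
Argument (x−vt)/(2√(Dt)) = (467 − 468.51)/5.174 = -0.2918; ½·erfc(-0.2918) = 0.6601.
C = 282 × 0.6601 = 186 mg/L.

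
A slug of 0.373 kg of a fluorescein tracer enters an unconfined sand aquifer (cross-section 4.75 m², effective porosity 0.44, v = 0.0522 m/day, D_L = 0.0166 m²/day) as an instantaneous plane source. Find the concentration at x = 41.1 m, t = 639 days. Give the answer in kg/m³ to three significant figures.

For an instantaneous plane source, C(x,t) = M/(n_e·A·√(4πDt)) · exp(−(x−vt)²/(4Dt)), with n_e·A the pore (flow) area.
Plume center vt = 0.0522 × 639 = 33.3558 m, so the well at 41.1 m is 7.7442 m downgradient of the peak.
√(4πDt) = 11.55 m, giving peak height M/(n_e·A·√(4πDt)) = 0.373/(0.44 × 4.75 × 11.55) = 0.01545 kg/m³.
(x−vt)²/(4Dt) = (7.7442)²/(4 × 0.0166 × 639) = 1.413; exp(−1.413) = 0.2434.
C = 0.01545 × 0.2434 = 0.00376 kg/m³.

0.00376 kg/m³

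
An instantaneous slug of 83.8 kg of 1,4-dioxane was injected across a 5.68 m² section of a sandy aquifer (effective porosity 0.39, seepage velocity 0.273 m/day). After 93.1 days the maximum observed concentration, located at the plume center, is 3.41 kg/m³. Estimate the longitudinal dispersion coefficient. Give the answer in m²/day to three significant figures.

At the plume center C_max = M/(n_e·A·√(4πDt)), so D = M²/(4πt·(n_e·A·C_max)²).
n_e·A·C_max = 0.39 × 5.68 × 3.41 = 7.554 kg/m.
D = 83.8²/(4π × 93.1 × 7.554²) = 0.105 m²/day.

0.105 m²/day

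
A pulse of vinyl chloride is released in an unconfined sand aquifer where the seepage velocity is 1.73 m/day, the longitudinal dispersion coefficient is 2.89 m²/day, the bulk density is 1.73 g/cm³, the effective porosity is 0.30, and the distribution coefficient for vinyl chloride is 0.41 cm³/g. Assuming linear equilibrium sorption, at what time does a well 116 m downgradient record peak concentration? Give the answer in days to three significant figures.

Retardation factor R = 1 + ρ_b·K_d/n = 1 + 1.73 × 0.41/0.30 = 3.364.
Sorption retards both mechanisms: v_R = v/R = 0.5143 m/day, D_R = D/R = 0.8591 m²/day.
Peak time from v_R²t² + 2D_R t − x² = 0: t = (√(D_R² + v_R²x²) − D_R)/v_R².
√(D_R² + v_R²x²) = √(0.8591² + 0.5143² × 116²) = 59.66; v_R² = 0.2645.
t = (59.66 − 0.8591)/0.2645 = 222 days.

222 days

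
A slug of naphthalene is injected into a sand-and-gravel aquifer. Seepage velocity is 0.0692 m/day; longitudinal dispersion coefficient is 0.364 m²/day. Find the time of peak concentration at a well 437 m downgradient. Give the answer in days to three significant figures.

6240 days

For the 1D instantaneous-source solution, setting ∂C/∂t = 0 at fixed x gives v²t² + 2Dt − x² = 0, so t = (√(D² + v²x²) − D)/v².
√(D² + v²x²) = √(0.364² + 0.0692² × 437²) = 30.24; v² = 0.00478864.
t = (30.24 − 0.364)/0.00478864 = 6240 days (vs. the pure-advection estimate x/v = 6320 d).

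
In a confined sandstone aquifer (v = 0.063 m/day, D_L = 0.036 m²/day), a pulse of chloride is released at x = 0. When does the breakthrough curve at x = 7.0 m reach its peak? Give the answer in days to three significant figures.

For the 1D instantaneous-source solution, setting ∂C/∂t = 0 at fixed x gives v²t² + 2Dt − x² = 0, so t = (√(D² + v²x²) − D)/v².
√(D² + v²x²) = √(0.036² + 0.063² × 7.0²) = 0.4425; v² = 0.003969.
t = (0.4425 − 0.036)/0.003969 = 102 days (vs. the pure-advection estimate x/v = 111 d).

102 days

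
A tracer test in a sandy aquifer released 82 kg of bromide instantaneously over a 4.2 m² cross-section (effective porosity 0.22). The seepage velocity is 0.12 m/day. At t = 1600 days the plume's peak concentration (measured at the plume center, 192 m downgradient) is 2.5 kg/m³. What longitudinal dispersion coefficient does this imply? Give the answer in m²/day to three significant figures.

0.0627 m²/day

At the plume center C_max = M/(n_e·A·√(4πDt)), so D = M²/(4πt·(n_e·A·C_max)²).
n_e·A·C_max = 0.22 × 4.2 × 2.5 = 2.310 kg/m.
D = 82²/(4π × 1600 × 2.310²) = 0.0627 m²/day.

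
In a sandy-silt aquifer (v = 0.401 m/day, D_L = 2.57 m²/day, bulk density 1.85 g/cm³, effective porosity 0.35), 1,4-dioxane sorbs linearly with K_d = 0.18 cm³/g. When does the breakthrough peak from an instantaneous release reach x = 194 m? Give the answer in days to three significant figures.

Retardation factor R = 1 + ρ_b·K_d/n = 1 + 1.85 × 0.18/0.35 = 1.951.
Sorption retards both mechanisms: v_R = v/R = 0.2055 m/day, D_R = D/R = 1.317 m²/day.
Peak time from v_R²t² + 2D_R t − x² = 0: t = (√(D_R² + v_R²x²) − D_R)/v_R².
√(D_R² + v_R²x²) = √(1.317² + 0.2055² × 194²) = 39.89; v_R² = 0.04223.
t = (39.89 − 1.317)/0.04223 = 913 days.

913 days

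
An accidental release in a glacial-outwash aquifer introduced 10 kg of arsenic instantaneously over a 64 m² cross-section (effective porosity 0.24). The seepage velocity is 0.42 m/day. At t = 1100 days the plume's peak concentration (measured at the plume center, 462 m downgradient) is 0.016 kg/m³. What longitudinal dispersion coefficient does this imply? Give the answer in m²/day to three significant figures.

At the plume center C_max = M/(n_e·A·√(4πDt)), so D = M²/(4πt·(n_e·A·C_max)²).
n_e·A·C_max = 0.24 × 64 × 0.016 = 0.2458 kg/m.
D = 10²/(4π × 1100 × 0.2458²) = 0.120 m²/day.

0.120 m²/day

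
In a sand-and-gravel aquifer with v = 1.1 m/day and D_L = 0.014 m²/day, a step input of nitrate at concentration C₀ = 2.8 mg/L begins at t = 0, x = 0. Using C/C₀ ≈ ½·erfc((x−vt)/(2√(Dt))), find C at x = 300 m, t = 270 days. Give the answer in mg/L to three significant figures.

For a continuous step input, C/C₀ ≈ ½·erfc((x−vt)/(2√(Dt))).
vt = 1.1 × 270 = 297 m and 2√(Dt) = 2√(0.014 × 270) = 3.888 m.
Argument (x−vt)/(2√(Dt)) = (300 − 297)/3.888 = 0.7716; ½·erfc(0.7716) = 0.1376.
C = 2.8 × 0.1376 = 0.385 mg/L.

0.385 mg/L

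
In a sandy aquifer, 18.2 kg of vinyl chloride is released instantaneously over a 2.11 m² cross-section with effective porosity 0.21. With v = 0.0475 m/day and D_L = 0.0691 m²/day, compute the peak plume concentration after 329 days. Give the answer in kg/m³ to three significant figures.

2.43 kg/m³

The peak of an instantaneous 1D plume sits at x = vt; there the Gaussian factor is 1 and C_max = M/(n_e·A·√(4πDt)), where n_e·A is the pore area the mass is dissolved in.
√(4πDt) = √(4π × 0.0691 × 329) = 16.90 m, so C_max = 18.2/(0.21 × 2.11 × 16.90) = 2.43 kg/m³.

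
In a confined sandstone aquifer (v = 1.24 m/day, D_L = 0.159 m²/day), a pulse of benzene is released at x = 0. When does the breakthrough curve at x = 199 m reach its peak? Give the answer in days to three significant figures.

For the 1D instantaneous-source solution, setting ∂C/∂t = 0 at fixed x gives v²t² + 2Dt − x² = 0, so t = (√(D² + v²x²) − D)/v².
√(D² + v²x²) = √(0.159² + 1.24² × 199²) = 246.8; v² = 1.5376.
t = (246.8 − 0.159)/1.5376 = 160 days (vs. the pure-advection estimate x/v = 160 d).

160 days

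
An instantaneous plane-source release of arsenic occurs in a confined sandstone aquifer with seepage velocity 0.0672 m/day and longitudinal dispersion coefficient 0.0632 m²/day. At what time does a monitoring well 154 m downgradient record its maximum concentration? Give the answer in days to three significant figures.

For the 1D instantaneous-source solution, setting ∂C/∂t = 0 at fixed x gives v²t² + 2Dt − x² = 0, so t = (√(D² + v²x²) − D)/v².
√(D² + v²x²) = √(0.0632² + 0.0672² × 154²) = 10.35; v² = 0.00451584.
t = (10.35 − 0.0632)/0.00451584 = 2280 days (vs. the pure-advection estimate x/v = 2290 d).

2280 days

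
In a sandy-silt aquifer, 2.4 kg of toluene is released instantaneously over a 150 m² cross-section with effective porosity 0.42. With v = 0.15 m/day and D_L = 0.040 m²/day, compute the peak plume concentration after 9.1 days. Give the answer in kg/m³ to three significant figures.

0.0178 kg/m³

The peak of an instantaneous 1D plume sits at x = vt; there the Gaussian factor is 1 and C_max = M/(n_e·A·√(4πDt)), where n_e·A is the pore area the mass is dissolved in.
√(4πDt) = √(4π × 0.040 × 9.1) = 2.139 m, so C_max = 2.4/(0.42 × 150 × 2.139) = 0.0178 kg/m³.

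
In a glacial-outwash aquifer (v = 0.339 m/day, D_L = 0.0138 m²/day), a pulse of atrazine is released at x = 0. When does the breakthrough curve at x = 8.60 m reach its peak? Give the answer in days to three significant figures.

25.2 days

For the 1D instantaneous-source solution, setting ∂C/∂t = 0 at fixed x gives v²t² + 2Dt − x² = 0, so t = (√(D² + v²x²) − D)/v².
√(D² + v²x²) = √(0.0138² + 0.339² × 8.60²) = 2.915; v² = 0.114921.
t = (2.915 − 0.0138)/0.114921 = 25.2 days (vs. the pure-advection estimate x/v = 25.4 d).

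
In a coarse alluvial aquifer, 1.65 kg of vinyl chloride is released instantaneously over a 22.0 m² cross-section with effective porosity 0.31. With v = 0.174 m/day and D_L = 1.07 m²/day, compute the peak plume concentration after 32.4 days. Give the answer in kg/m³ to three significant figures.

The peak of an instantaneous 1D plume sits at x = vt; there the Gaussian factor is 1 and C_max = M/(n_e·A·√(4πDt)), where n_e·A is the pore area the mass is dissolved in.
√(4πDt) = √(4π × 1.07 × 32.4) = 20.87 m, so C_max = 1.65/(0.31 × 22.0 × 20.87) = 0.0116 kg/m³.

0.0116 kg/m³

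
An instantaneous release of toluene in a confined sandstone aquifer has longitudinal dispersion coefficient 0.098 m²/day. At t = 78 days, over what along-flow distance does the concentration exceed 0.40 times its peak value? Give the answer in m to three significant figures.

10.6 m

The plume is Gaussian with σ = √(2Dt) = √(2 × 0.098 × 78) = 3.910 m.
C/C_peak = exp(−Δx²/(2σ²)) = 0.40 ⇒ Δx = σ·√(−2 ln 0.40) = 3.910 × 1.354 = 5.294 m.
Width = 2Δx = 10.6 m.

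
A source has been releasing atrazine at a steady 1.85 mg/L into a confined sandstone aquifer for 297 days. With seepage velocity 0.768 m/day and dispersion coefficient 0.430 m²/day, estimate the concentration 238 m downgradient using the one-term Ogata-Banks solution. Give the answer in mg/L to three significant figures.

0.495 mg/L

For a continuous step input, C/C₀ ≈ ½·erfc((x−vt)/(2√(Dt))).
vt = 0.768 × 297 = 228.096 m and 2√(Dt) = 2√(0.430 × 297) = 22.60 m.
Argument (x−vt)/(2√(Dt)) = (238 − 228.096)/22.60 = 0.4382; ½·erfc(0.4382) = 0.2677.
C = 1.85 × 0.2677 = 0.495 mg/L.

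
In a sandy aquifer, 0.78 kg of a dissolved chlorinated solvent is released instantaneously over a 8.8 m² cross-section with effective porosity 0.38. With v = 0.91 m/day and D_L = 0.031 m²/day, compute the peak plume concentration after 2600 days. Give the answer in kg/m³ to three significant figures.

0.00733 kg/m³

The peak of an instantaneous 1D plume sits at x = vt; there the Gaussian factor is 1 and C_max = M/(n_e·A·√(4πDt)), where n_e·A is the pore area the mass is dissolved in.
√(4πDt) = √(4π × 0.031 × 2600) = 31.83 m, so C_max = 0.78/(0.38 × 8.8 × 31.83) = 0.00733 kg/m³.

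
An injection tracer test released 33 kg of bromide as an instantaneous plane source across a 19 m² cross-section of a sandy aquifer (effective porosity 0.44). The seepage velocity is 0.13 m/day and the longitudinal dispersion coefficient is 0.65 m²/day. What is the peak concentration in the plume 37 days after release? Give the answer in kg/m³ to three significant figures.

0.227 kg/m³

The peak of an instantaneous 1D plume sits at x = vt; there the Gaussian factor is 1 and C_max = M/(n_e·A·√(4πDt)), where n_e·A is the pore area the mass is dissolved in.
√(4πDt) = √(4π × 0.65 × 37) = 17.38 m, so C_max = 33/(0.44 × 19 × 17.38) = 0.227 kg/m³.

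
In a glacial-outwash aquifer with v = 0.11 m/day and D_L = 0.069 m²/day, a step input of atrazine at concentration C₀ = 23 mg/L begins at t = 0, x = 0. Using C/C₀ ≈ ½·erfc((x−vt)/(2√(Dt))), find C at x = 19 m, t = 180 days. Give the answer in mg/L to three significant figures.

13.0 mg/L

For a continuous step input, C/C₀ ≈ ½·erfc((x−vt)/(2√(Dt))).
vt = 0.11 × 180 = 19.8 m and 2√(Dt) = 2√(0.069 × 180) = 7.048 m.
Argument (x−vt)/(2√(Dt)) = (19 − 19.8)/7.048 = -0.1135; ½·erfc(-0.1135) = 0.5638.
C = 23 × 0.5638 = 13.0 mg/L.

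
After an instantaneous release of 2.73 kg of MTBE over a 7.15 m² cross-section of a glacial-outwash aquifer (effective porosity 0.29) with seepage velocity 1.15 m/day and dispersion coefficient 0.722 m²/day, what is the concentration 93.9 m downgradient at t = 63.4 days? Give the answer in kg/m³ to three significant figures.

For an instantaneous plane source, C(x,t) = M/(n_e·A·√(4πDt)) · exp(−(x−vt)²/(4Dt)), with n_e·A the pore (flow) area.
Plume center vt = 1.15 × 63.4 = 72.91 m, so the well at 93.9 m is 20.99 m downgradient of the peak.
√(4πDt) = 23.98 m, giving peak height M/(n_e·A·√(4πDt)) = 2.73/(0.29 × 7.15 × 23.98) = 0.05490 kg/m³.
(x−vt)²/(4Dt) = (20.99)²/(4 × 0.722 × 63.4) = 2.406; exp(−2.406) = 0.09018.
C = 0.05490 × 0.09018 = 0.00495 kg/m³.

0.00495 kg/m³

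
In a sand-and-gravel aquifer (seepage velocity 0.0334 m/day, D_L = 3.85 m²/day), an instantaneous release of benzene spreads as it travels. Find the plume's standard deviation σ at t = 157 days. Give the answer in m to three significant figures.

Dispersive spreading gives a Gaussian with σ² = 2Dt; advection only shifts the center.
σ = √(2 × 3.85 × 157) = 34.8 m.

34.8 m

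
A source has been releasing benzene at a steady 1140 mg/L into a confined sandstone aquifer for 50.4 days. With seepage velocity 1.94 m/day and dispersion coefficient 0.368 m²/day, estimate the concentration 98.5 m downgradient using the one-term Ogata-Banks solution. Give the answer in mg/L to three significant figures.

For a continuous step input, C/C₀ ≈ ½·erfc((x−vt)/(2√(Dt))).
vt = 1.94 × 50.4 = 97.776 m and 2√(Dt) = 2√(0.368 × 50.4) = 8.613 m.
Argument (x−vt)/(2√(Dt)) = (98.5 − 97.776)/8.613 = 0.08406; ½·erfc(0.08406) = 0.4527.
C = 1140 × 0.4527 = 516 mg/L.

516 mg/L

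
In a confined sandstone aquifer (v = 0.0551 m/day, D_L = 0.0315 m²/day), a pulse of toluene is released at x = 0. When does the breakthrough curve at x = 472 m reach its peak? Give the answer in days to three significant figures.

For the 1D instantaneous-source solution, setting ∂C/∂t = 0 at fixed x gives v²t² + 2Dt − x² = 0, so t = (√(D² + v²x²) − D)/v².
√(D² + v²x²) = √(0.0315² + 0.0551² × 472²) = 26.01; v² = 0.00303601.
t = (26.01 − 0.0315)/0.00303601 = 8560 days (vs. the pure-advection estimate x/v = 8570 d).

8560 days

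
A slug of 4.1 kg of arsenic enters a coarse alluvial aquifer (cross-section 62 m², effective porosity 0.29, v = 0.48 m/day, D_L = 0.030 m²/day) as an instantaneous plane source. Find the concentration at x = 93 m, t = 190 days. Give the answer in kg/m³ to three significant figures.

0.0234 kg/m³

For an instantaneous plane source, C(x,t) = M/(n_e·A·√(4πDt)) · exp(−(x−vt)²/(4Dt)), with n_e·A the pore (flow) area.
Plume center vt = 0.48 × 190 = 91.2 m, so the well at 93 m is 1.8 m downgradient of the peak.
√(4πDt) = 8.463 m, giving peak height M/(n_e·A·√(4πDt)) = 4.1/(0.29 × 62 × 8.463) = 0.02694 kg/m³.
(x−vt)²/(4Dt) = (1.8)²/(4 × 0.030 × 190) = 0.1421; exp(−0.1421) = 0.8675.
C = 0.02694 × 0.8675 = 0.0234 kg/m³.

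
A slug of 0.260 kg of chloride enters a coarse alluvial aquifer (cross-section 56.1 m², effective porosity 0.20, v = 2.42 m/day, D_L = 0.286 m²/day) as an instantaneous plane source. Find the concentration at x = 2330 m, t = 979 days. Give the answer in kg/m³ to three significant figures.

9.92e-05 kg/m³

For an instantaneous plane source, C(x,t) = M/(n_e·A·√(4πDt)) · exp(−(x−vt)²/(4Dt)), with n_e·A the pore (flow) area.
Plume center vt = 2.42 × 979 = 2369.18 m, so the well at 2330 m is 39.18 m upgradient of the peak.
√(4πDt) = 59.32 m, giving peak height M/(n_e·A·√(4πDt)) = 0.260/(0.20 × 56.1 × 59.32) = 0.0003906 kg/m³.
(x−vt)²/(4Dt) = (-39.18)²/(4 × 0.286 × 979) = 1.371; exp(−1.371) = 0.2539.
C = 0.0003906 × 0.2539 = 9.92e-05 kg/m³.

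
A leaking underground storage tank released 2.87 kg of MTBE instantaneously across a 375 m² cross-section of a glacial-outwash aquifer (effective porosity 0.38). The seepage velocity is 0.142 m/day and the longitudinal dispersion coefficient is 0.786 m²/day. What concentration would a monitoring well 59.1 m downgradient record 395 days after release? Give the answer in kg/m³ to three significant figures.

For an instantaneous plane source, C(x,t) = M/(n_e·A·√(4πDt)) · exp(−(x−vt)²/(4Dt)), with n_e·A the pore (flow) area.
Plume center vt = 0.142 × 395 = 56.09 m, so the well at 59.1 m is 3.01 m downgradient of the peak.
√(4πDt) = 62.46 m, giving peak height M/(n_e·A·√(4πDt)) = 2.87/(0.38 × 375 × 62.46) = 0.0003225 kg/m³.
(x−vt)²/(4Dt) = (3.01)²/(4 × 0.786 × 395) = 0.007295; exp(−0.007295) = 0.9927.
C = 0.0003225 × 0.9927 = 0.000320 kg/m³.

0.000320 kg/m³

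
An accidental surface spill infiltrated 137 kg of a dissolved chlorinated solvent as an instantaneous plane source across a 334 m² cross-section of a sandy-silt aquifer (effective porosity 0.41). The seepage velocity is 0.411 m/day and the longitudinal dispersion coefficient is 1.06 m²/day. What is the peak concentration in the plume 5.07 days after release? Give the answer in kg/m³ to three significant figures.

The peak of an instantaneous 1D plume sits at x = vt; there the Gaussian factor is 1 and C_max = M/(n_e·A·√(4πDt)), where n_e·A is the pore area the mass is dissolved in.
√(4πDt) = √(4π × 1.06 × 5.07) = 8.218 m, so C_max = 137/(0.41 × 334 × 8.218) = 0.122 kg/m³.

0.122 kg/m³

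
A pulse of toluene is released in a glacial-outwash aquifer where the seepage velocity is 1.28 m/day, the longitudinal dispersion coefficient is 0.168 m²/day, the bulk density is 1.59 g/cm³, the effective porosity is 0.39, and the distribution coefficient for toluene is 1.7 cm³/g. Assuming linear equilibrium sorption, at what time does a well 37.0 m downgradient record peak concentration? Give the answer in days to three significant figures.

228 days

Retardation factor R = 1 + ρ_b·K_d/n = 1 + 1.59 × 1.7/0.39 = 7.931.
Sorption retards both mechanisms: v_R = v/R = 0.1614 m/day, D_R = D/R = 0.02118 m²/day.
Peak time from v_R²t² + 2D_R t − x² = 0: t = (√(D_R² + v_R²x²) − D_R)/v_R².
√(D_R² + v_R²x²) = √(0.02118² + 0.1614² × 37.0²) = 5.972; v_R² = 0.02605.
t = (5.972 − 0.02118)/0.02605 = 228 days.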